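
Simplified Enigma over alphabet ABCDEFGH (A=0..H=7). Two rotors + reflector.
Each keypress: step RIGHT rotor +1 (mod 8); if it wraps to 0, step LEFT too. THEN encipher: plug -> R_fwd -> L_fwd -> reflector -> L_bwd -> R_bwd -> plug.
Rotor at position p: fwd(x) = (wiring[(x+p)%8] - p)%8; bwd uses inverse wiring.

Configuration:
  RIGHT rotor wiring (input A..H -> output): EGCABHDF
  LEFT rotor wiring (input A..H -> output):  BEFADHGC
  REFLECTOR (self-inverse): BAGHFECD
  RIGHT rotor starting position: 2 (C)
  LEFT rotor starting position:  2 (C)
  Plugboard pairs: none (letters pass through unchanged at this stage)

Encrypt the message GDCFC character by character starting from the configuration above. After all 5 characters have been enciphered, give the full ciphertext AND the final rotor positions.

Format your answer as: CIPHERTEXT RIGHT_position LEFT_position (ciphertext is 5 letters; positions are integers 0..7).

Answer: CCBAE 7 2

Derivation:
Char 1 ('G'): step: R->3, L=2; G->plug->G->R->D->L->F->refl->E->L'->E->R'->C->plug->C
Char 2 ('D'): step: R->4, L=2; D->plug->D->R->B->L->G->refl->C->L'->H->R'->C->plug->C
Char 3 ('C'): step: R->5, L=2; C->plug->C->R->A->L->D->refl->H->L'->G->R'->B->plug->B
Char 4 ('F'): step: R->6, L=2; F->plug->F->R->C->L->B->refl->A->L'->F->R'->A->plug->A
Char 5 ('C'): step: R->7, L=2; C->plug->C->R->H->L->C->refl->G->L'->B->R'->E->plug->E
Final: ciphertext=CCBAE, RIGHT=7, LEFT=2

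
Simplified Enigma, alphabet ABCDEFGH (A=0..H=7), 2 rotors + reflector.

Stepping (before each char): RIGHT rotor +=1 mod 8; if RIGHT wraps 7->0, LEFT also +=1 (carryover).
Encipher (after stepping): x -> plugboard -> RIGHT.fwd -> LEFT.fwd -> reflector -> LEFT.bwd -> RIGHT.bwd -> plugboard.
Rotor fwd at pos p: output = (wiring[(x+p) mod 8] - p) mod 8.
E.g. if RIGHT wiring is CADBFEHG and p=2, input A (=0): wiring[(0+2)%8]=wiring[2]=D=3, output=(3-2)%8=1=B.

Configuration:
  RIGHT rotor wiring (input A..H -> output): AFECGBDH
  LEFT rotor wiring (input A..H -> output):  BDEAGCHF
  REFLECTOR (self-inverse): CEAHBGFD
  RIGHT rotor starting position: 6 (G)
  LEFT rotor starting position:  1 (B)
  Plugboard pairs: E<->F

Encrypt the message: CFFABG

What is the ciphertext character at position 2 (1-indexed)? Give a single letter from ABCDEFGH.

Char 1 ('C'): step: R->7, L=1; C->plug->C->R->G->L->E->refl->B->L'->E->R'->H->plug->H
Char 2 ('F'): step: R->0, L->2 (L advanced); F->plug->E->R->G->L->H->refl->D->L'->F->R'->B->plug->B

B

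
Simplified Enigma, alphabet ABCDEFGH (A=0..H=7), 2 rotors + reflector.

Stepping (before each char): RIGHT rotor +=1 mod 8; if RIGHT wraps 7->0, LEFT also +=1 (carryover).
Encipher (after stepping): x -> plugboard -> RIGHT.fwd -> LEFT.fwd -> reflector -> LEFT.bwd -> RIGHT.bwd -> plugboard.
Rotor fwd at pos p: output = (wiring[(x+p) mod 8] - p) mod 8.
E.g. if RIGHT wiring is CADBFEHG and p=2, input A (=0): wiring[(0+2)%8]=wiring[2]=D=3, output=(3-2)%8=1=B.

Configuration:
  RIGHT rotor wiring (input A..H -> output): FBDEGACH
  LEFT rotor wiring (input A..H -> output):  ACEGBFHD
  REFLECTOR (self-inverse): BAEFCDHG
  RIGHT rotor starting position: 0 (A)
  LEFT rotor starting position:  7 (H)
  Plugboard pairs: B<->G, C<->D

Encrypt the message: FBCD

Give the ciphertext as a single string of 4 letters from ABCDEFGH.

Char 1 ('F'): step: R->1, L=7; F->plug->F->R->B->L->B->refl->A->L'->H->R'->E->plug->E
Char 2 ('B'): step: R->2, L=7; B->plug->G->R->D->L->F->refl->D->L'->C->R'->B->plug->G
Char 3 ('C'): step: R->3, L=7; C->plug->D->R->H->L->A->refl->B->L'->B->R'->A->plug->A
Char 4 ('D'): step: R->4, L=7; D->plug->C->R->G->L->G->refl->H->L'->E->R'->B->plug->G

Answer: EGAG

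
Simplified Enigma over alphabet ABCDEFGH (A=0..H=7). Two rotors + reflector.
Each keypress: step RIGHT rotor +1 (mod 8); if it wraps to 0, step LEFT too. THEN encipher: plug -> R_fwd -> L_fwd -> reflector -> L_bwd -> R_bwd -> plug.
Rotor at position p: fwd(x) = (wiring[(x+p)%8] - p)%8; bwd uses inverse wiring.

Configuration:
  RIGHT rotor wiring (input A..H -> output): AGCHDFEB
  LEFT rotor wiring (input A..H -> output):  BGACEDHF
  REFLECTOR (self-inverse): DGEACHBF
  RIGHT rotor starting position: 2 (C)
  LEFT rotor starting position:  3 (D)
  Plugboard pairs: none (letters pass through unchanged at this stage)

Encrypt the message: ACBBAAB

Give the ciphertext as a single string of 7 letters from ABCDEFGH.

Answer: GAAEGCE

Derivation:
Char 1 ('A'): step: R->3, L=3; A->plug->A->R->E->L->C->refl->E->L'->D->R'->G->plug->G
Char 2 ('C'): step: R->4, L=3; C->plug->C->R->A->L->H->refl->F->L'->H->R'->A->plug->A
Char 3 ('B'): step: R->5, L=3; B->plug->B->R->H->L->F->refl->H->L'->A->R'->A->plug->A
Char 4 ('B'): step: R->6, L=3; B->plug->B->R->D->L->E->refl->C->L'->E->R'->E->plug->E
Char 5 ('A'): step: R->7, L=3; A->plug->A->R->C->L->A->refl->D->L'->G->R'->G->plug->G
Char 6 ('A'): step: R->0, L->4 (L advanced); A->plug->A->R->A->L->A->refl->D->L'->C->R'->C->plug->C
Char 7 ('B'): step: R->1, L=4; B->plug->B->R->B->L->H->refl->F->L'->E->R'->E->plug->E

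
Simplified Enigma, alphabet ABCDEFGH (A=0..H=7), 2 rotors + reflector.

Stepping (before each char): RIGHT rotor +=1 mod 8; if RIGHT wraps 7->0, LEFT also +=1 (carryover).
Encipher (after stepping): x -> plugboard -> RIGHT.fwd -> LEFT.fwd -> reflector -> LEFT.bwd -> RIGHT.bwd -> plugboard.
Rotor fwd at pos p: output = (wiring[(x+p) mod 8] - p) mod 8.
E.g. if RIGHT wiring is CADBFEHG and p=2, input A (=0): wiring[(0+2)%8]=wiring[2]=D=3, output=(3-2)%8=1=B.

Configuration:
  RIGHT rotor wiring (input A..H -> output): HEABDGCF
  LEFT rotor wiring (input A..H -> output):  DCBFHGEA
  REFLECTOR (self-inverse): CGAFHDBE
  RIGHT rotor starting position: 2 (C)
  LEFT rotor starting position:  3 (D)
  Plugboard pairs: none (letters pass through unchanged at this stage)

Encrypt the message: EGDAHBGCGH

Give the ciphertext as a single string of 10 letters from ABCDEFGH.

Answer: FBGEGEAHEA

Derivation:
Char 1 ('E'): step: R->3, L=3; E->plug->E->R->C->L->D->refl->F->L'->E->R'->F->plug->F
Char 2 ('G'): step: R->4, L=3; G->plug->G->R->E->L->F->refl->D->L'->C->R'->B->plug->B
Char 3 ('D'): step: R->5, L=3; D->plug->D->R->C->L->D->refl->F->L'->E->R'->G->plug->G
Char 4 ('A'): step: R->6, L=3; A->plug->A->R->E->L->F->refl->D->L'->C->R'->E->plug->E
Char 5 ('H'): step: R->7, L=3; H->plug->H->R->D->L->B->refl->G->L'->H->R'->G->plug->G
Char 6 ('B'): step: R->0, L->4 (L advanced); B->plug->B->R->E->L->H->refl->E->L'->D->R'->E->plug->E
Char 7 ('G'): step: R->1, L=4; G->plug->G->R->E->L->H->refl->E->L'->D->R'->A->plug->A
Char 8 ('C'): step: R->2, L=4; C->plug->C->R->B->L->C->refl->A->L'->C->R'->H->plug->H
Char 9 ('G'): step: R->3, L=4; G->plug->G->R->B->L->C->refl->A->L'->C->R'->E->plug->E
Char 10 ('H'): step: R->4, L=4; H->plug->H->R->F->L->G->refl->B->L'->H->R'->A->plug->A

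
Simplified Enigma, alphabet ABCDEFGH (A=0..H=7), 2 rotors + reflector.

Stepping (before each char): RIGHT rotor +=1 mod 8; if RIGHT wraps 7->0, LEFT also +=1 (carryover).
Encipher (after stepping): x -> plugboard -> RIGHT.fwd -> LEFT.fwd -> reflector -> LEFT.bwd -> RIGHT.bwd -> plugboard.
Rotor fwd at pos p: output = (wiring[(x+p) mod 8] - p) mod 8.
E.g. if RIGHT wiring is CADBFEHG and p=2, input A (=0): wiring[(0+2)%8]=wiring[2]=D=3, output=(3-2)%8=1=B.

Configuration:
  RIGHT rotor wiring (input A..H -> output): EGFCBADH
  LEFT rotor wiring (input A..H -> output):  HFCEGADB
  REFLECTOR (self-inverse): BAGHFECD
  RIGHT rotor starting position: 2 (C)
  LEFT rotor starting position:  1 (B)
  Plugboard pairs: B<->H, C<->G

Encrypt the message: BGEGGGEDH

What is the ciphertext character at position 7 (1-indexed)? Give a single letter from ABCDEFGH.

Char 1 ('B'): step: R->3, L=1; B->plug->H->R->C->L->D->refl->H->L'->E->R'->E->plug->E
Char 2 ('G'): step: R->4, L=1; G->plug->C->R->H->L->G->refl->C->L'->F->R'->A->plug->A
Char 3 ('E'): step: R->5, L=1; E->plug->E->R->B->L->B->refl->A->L'->G->R'->B->plug->H
Char 4 ('G'): step: R->6, L=1; G->plug->C->R->G->L->A->refl->B->L'->B->R'->B->plug->H
Char 5 ('G'): step: R->7, L=1; G->plug->C->R->H->L->G->refl->C->L'->F->R'->B->plug->H
Char 6 ('G'): step: R->0, L->2 (L advanced); G->plug->C->R->F->L->H->refl->D->L'->H->R'->H->plug->B
Char 7 ('E'): step: R->1, L=2; E->plug->E->R->H->L->D->refl->H->L'->F->R'->A->plug->A

A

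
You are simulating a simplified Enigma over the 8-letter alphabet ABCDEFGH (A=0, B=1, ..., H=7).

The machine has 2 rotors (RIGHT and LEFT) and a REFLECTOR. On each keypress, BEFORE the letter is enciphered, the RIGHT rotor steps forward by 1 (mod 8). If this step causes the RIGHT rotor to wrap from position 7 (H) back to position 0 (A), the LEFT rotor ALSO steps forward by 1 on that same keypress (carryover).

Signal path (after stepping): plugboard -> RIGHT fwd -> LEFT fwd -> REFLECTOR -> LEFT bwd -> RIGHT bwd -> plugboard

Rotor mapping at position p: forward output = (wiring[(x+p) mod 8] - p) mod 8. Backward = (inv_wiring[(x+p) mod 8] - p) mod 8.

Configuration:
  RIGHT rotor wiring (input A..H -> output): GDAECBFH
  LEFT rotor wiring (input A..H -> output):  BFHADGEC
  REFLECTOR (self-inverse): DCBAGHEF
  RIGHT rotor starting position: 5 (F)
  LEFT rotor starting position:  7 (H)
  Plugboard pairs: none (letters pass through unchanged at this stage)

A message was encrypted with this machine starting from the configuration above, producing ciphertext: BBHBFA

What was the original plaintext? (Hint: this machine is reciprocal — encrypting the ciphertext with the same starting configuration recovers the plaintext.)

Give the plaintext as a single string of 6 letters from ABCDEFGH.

Answer: GHCEAD

Derivation:
Char 1 ('B'): step: R->6, L=7; B->plug->B->R->B->L->C->refl->B->L'->E->R'->G->plug->G
Char 2 ('B'): step: R->7, L=7; B->plug->B->R->H->L->F->refl->H->L'->G->R'->H->plug->H
Char 3 ('H'): step: R->0, L->0 (L advanced); H->plug->H->R->H->L->C->refl->B->L'->A->R'->C->plug->C
Char 4 ('B'): step: R->1, L=0; B->plug->B->R->H->L->C->refl->B->L'->A->R'->E->plug->E
Char 5 ('F'): step: R->2, L=0; F->plug->F->R->F->L->G->refl->E->L'->G->R'->A->plug->A
Char 6 ('A'): step: R->3, L=0; A->plug->A->R->B->L->F->refl->H->L'->C->R'->D->plug->D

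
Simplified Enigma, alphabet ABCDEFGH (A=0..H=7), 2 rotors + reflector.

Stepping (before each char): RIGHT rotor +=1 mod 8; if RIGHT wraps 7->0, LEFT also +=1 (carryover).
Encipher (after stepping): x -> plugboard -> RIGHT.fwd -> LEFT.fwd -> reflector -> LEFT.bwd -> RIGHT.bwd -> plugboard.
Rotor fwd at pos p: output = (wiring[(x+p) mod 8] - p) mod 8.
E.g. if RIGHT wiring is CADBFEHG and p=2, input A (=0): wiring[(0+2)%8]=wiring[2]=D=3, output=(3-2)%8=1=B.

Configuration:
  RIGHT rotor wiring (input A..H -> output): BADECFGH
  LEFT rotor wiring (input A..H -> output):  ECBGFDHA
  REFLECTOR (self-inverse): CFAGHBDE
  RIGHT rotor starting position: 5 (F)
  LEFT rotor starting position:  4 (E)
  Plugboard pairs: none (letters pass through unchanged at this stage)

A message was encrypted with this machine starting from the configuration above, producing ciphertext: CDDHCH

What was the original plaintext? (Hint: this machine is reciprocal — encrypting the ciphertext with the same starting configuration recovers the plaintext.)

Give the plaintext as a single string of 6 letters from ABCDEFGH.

Answer: BHGBBC

Derivation:
Char 1 ('C'): step: R->6, L=4; C->plug->C->R->D->L->E->refl->H->L'->B->R'->B->plug->B
Char 2 ('D'): step: R->7, L=4; D->plug->D->R->E->L->A->refl->C->L'->H->R'->H->plug->H
Char 3 ('D'): step: R->0, L->5 (L advanced); D->plug->D->R->E->L->F->refl->B->L'->G->R'->G->plug->G
Char 4 ('H'): step: R->1, L=5; H->plug->H->R->A->L->G->refl->D->L'->C->R'->B->plug->B
Char 5 ('C'): step: R->2, L=5; C->plug->C->R->A->L->G->refl->D->L'->C->R'->B->plug->B
Char 6 ('H'): step: R->3, L=5; H->plug->H->R->A->L->G->refl->D->L'->C->R'->C->plug->C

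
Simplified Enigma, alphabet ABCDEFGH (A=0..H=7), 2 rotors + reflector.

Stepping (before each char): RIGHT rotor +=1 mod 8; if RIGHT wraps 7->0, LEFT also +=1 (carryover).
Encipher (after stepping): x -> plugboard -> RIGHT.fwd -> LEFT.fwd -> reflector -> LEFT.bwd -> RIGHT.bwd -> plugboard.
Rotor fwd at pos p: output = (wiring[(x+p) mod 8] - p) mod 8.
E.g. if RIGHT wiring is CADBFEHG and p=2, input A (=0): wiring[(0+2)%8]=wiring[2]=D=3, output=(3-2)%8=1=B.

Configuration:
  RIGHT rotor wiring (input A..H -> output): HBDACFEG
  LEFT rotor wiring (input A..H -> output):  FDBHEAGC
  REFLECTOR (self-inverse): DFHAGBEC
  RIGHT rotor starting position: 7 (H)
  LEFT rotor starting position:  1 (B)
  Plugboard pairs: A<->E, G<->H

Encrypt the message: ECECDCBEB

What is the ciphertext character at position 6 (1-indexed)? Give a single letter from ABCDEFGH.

Char 1 ('E'): step: R->0, L->2 (L advanced); E->plug->A->R->H->L->B->refl->F->L'->B->R'->B->plug->B
Char 2 ('C'): step: R->1, L=2; C->plug->C->R->H->L->B->refl->F->L'->B->R'->D->plug->D
Char 3 ('E'): step: R->2, L=2; E->plug->A->R->B->L->F->refl->B->L'->H->R'->H->plug->G
Char 4 ('C'): step: R->3, L=2; C->plug->C->R->C->L->C->refl->H->L'->A->R'->H->plug->G
Char 5 ('D'): step: R->4, L=2; D->plug->D->R->C->L->C->refl->H->L'->A->R'->C->plug->C
Char 6 ('C'): step: R->5, L=2; C->plug->C->R->B->L->F->refl->B->L'->H->R'->B->plug->B

B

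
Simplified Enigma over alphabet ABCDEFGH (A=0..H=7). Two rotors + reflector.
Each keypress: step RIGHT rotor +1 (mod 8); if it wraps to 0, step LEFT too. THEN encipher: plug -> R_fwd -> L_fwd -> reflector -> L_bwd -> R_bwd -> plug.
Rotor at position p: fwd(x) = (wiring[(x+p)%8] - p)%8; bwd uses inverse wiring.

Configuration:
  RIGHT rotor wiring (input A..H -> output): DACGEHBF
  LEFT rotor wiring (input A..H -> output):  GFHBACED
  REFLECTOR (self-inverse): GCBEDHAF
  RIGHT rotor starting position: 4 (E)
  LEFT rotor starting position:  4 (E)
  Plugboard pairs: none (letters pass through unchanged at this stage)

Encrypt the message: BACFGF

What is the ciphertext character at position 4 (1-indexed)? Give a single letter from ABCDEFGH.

Char 1 ('B'): step: R->5, L=4; B->plug->B->R->E->L->C->refl->B->L'->F->R'->F->plug->F
Char 2 ('A'): step: R->6, L=4; A->plug->A->R->D->L->H->refl->F->L'->H->R'->B->plug->B
Char 3 ('C'): step: R->7, L=4; C->plug->C->R->B->L->G->refl->A->L'->C->R'->H->plug->H
Char 4 ('F'): step: R->0, L->5 (L advanced); F->plug->F->R->H->L->D->refl->E->L'->G->R'->D->plug->D

D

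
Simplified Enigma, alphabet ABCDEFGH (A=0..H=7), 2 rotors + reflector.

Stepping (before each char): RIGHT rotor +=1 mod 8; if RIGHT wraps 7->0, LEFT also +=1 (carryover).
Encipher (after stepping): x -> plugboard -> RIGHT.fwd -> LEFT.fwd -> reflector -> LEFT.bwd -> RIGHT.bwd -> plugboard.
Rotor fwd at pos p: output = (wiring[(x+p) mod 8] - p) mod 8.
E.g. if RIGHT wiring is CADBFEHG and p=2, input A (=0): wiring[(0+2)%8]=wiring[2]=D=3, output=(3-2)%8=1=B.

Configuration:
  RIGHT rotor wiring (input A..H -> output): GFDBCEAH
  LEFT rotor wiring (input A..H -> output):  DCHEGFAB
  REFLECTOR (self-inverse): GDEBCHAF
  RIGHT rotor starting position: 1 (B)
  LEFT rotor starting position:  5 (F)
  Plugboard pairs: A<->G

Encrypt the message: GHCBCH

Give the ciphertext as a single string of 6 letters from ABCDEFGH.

Char 1 ('G'): step: R->2, L=5; G->plug->A->R->B->L->D->refl->B->L'->H->R'->B->plug->B
Char 2 ('H'): step: R->3, L=5; H->plug->H->R->A->L->A->refl->G->L'->D->R'->F->plug->F
Char 3 ('C'): step: R->4, L=5; C->plug->C->R->E->L->F->refl->H->L'->G->R'->A->plug->G
Char 4 ('B'): step: R->5, L=5; B->plug->B->R->D->L->G->refl->A->L'->A->R'->E->plug->E
Char 5 ('C'): step: R->6, L=5; C->plug->C->R->A->L->A->refl->G->L'->D->R'->F->plug->F
Char 6 ('H'): step: R->7, L=5; H->plug->H->R->B->L->D->refl->B->L'->H->R'->B->plug->B

Answer: BFGEFB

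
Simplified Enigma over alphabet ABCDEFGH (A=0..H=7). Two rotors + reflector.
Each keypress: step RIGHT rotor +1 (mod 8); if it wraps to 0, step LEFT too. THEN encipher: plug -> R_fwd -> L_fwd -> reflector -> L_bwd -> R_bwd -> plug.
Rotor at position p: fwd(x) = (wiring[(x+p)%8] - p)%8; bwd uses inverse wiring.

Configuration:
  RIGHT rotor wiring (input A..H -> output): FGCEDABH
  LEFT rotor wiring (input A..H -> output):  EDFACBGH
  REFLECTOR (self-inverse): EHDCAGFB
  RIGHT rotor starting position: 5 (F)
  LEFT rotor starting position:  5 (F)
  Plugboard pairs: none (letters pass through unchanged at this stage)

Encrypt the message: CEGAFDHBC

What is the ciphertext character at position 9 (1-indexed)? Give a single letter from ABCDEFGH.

Char 1 ('C'): step: R->6, L=5; C->plug->C->R->H->L->F->refl->G->L'->E->R'->E->plug->E
Char 2 ('E'): step: R->7, L=5; E->plug->E->R->F->L->A->refl->E->L'->A->R'->A->plug->A
Char 3 ('G'): step: R->0, L->6 (L advanced); G->plug->G->R->B->L->B->refl->H->L'->E->R'->D->plug->D
Char 4 ('A'): step: R->1, L=6; A->plug->A->R->F->L->C->refl->D->L'->H->R'->E->plug->E
Char 5 ('F'): step: R->2, L=6; F->plug->F->R->F->L->C->refl->D->L'->H->R'->E->plug->E
Char 6 ('D'): step: R->3, L=6; D->plug->D->R->G->L->E->refl->A->L'->A->R'->B->plug->B
Char 7 ('H'): step: R->4, L=6; H->plug->H->R->A->L->A->refl->E->L'->G->R'->G->plug->G
Char 8 ('B'): step: R->5, L=6; B->plug->B->R->E->L->H->refl->B->L'->B->R'->E->plug->E
Char 9 ('C'): step: R->6, L=6; C->plug->C->R->H->L->D->refl->C->L'->F->R'->G->plug->G

G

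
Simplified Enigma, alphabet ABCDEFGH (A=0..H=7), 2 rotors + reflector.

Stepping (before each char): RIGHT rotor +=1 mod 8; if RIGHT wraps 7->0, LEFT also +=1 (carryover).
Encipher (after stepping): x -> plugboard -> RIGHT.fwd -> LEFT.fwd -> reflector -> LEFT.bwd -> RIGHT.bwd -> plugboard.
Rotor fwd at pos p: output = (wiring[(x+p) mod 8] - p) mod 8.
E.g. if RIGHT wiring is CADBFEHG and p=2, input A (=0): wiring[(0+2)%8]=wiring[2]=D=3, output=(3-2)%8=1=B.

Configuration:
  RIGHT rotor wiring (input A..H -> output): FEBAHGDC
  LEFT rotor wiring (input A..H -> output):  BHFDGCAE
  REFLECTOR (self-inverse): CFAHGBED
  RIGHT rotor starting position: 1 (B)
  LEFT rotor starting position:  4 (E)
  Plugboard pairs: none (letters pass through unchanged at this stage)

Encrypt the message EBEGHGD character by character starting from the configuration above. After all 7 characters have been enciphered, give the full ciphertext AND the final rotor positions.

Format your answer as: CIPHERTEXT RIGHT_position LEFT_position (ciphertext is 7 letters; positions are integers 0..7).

Answer: HHBDECE 0 5

Derivation:
Char 1 ('E'): step: R->2, L=4; E->plug->E->R->B->L->G->refl->E->L'->C->R'->H->plug->H
Char 2 ('B'): step: R->3, L=4; B->plug->B->R->E->L->F->refl->B->L'->G->R'->H->plug->H
Char 3 ('E'): step: R->4, L=4; E->plug->E->R->B->L->G->refl->E->L'->C->R'->B->plug->B
Char 4 ('G'): step: R->5, L=4; G->plug->G->R->D->L->A->refl->C->L'->A->R'->D->plug->D
Char 5 ('H'): step: R->6, L=4; H->plug->H->R->A->L->C->refl->A->L'->D->R'->E->plug->E
Char 6 ('G'): step: R->7, L=4; G->plug->G->R->H->L->H->refl->D->L'->F->R'->C->plug->C
Char 7 ('D'): step: R->0, L->5 (L advanced); D->plug->D->R->A->L->F->refl->B->L'->H->R'->E->plug->E
Final: ciphertext=HHBDECE, RIGHT=0, LEFT=5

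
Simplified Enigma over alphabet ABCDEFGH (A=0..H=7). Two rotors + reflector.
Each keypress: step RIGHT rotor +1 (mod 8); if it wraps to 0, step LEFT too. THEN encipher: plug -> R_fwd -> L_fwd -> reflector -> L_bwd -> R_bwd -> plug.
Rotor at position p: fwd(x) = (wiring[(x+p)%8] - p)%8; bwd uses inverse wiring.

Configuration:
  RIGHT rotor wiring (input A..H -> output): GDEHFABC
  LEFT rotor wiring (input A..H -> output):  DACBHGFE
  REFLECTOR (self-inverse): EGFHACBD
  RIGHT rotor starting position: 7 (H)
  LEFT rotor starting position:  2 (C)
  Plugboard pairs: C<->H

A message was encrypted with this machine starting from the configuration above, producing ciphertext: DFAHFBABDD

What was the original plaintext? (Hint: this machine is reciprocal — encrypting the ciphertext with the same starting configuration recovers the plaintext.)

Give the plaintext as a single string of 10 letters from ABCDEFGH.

Answer: CDECECECGF

Derivation:
Char 1 ('D'): step: R->0, L->3 (L advanced); D->plug->D->R->H->L->H->refl->D->L'->C->R'->H->plug->C
Char 2 ('F'): step: R->1, L=3; F->plug->F->R->A->L->G->refl->B->L'->E->R'->D->plug->D
Char 3 ('A'): step: R->2, L=3; A->plug->A->R->C->L->D->refl->H->L'->H->R'->E->plug->E
Char 4 ('H'): step: R->3, L=3; H->plug->C->R->F->L->A->refl->E->L'->B->R'->H->plug->C
Char 5 ('F'): step: R->4, L=3; F->plug->F->R->H->L->H->refl->D->L'->C->R'->E->plug->E
Char 6 ('B'): step: R->5, L=3; B->plug->B->R->E->L->B->refl->G->L'->A->R'->H->plug->C
Char 7 ('A'): step: R->6, L=3; A->plug->A->R->D->L->C->refl->F->L'->G->R'->E->plug->E
Char 8 ('B'): step: R->7, L=3; B->plug->B->R->H->L->H->refl->D->L'->C->R'->H->plug->C
Char 9 ('D'): step: R->0, L->4 (L advanced); D->plug->D->R->H->L->F->refl->C->L'->B->R'->G->plug->G
Char 10 ('D'): step: R->1, L=4; D->plug->D->R->E->L->H->refl->D->L'->A->R'->F->plug->F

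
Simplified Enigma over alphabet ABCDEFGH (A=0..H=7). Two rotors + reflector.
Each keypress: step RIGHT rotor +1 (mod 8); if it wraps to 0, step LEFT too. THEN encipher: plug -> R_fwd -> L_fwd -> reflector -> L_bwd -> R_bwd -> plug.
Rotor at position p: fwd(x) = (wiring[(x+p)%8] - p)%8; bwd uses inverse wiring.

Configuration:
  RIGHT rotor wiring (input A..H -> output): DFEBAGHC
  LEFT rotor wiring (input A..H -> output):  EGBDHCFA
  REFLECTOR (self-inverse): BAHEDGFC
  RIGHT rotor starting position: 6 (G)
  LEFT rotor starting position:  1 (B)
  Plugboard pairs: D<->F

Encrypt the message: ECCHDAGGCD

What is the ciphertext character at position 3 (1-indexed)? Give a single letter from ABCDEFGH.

Char 1 ('E'): step: R->7, L=1; E->plug->E->R->C->L->C->refl->H->L'->G->R'->C->plug->C
Char 2 ('C'): step: R->0, L->2 (L advanced); C->plug->C->R->E->L->D->refl->E->L'->H->R'->G->plug->G
Char 3 ('C'): step: R->1, L=2; C->plug->C->R->A->L->H->refl->C->L'->G->R'->F->plug->D

D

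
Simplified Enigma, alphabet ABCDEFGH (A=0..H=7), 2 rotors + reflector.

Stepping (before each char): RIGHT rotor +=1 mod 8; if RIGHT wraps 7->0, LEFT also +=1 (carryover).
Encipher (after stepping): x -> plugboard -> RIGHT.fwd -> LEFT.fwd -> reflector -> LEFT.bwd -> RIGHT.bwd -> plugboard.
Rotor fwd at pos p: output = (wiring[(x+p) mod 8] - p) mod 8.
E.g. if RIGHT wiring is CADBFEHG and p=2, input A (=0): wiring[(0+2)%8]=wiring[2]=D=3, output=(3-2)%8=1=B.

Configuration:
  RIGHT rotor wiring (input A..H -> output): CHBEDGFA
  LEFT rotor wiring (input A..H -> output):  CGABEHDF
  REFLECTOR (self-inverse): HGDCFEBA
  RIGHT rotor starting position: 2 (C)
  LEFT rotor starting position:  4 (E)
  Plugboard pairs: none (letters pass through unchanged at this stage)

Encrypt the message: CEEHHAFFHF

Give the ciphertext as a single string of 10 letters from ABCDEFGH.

Char 1 ('C'): step: R->3, L=4; C->plug->C->R->D->L->B->refl->G->L'->E->R'->G->plug->G
Char 2 ('E'): step: R->4, L=4; E->plug->E->R->G->L->E->refl->F->L'->H->R'->A->plug->A
Char 3 ('E'): step: R->5, L=4; E->plug->E->R->C->L->H->refl->A->L'->A->R'->B->plug->B
Char 4 ('H'): step: R->6, L=4; H->plug->H->R->A->L->A->refl->H->L'->C->R'->B->plug->B
Char 5 ('H'): step: R->7, L=4; H->plug->H->R->G->L->E->refl->F->L'->H->R'->G->plug->G
Char 6 ('A'): step: R->0, L->5 (L advanced); A->plug->A->R->C->L->A->refl->H->L'->H->R'->B->plug->B
Char 7 ('F'): step: R->1, L=5; F->plug->F->R->E->L->B->refl->G->L'->B->R'->H->plug->H
Char 8 ('F'): step: R->2, L=5; F->plug->F->R->G->L->E->refl->F->L'->D->R'->E->plug->E
Char 9 ('H'): step: R->3, L=5; H->plug->H->R->G->L->E->refl->F->L'->D->R'->C->plug->C
Char 10 ('F'): step: R->4, L=5; F->plug->F->R->D->L->F->refl->E->L'->G->R'->E->plug->E

Answer: GABBGBHECE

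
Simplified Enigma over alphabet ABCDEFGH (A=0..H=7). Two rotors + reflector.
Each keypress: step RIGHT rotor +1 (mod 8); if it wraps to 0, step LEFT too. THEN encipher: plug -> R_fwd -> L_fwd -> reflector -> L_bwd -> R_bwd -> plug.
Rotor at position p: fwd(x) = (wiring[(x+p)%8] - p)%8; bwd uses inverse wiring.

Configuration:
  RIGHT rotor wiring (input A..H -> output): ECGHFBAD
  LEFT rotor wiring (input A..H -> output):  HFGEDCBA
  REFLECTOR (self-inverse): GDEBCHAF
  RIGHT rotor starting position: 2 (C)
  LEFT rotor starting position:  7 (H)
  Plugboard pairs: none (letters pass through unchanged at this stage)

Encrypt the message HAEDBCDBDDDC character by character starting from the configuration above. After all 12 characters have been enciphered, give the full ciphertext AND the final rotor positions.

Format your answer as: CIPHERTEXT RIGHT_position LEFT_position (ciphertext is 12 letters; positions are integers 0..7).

Char 1 ('H'): step: R->3, L=7; H->plug->H->R->D->L->H->refl->F->L'->E->R'->A->plug->A
Char 2 ('A'): step: R->4, L=7; A->plug->A->R->B->L->A->refl->G->L'->C->R'->G->plug->G
Char 3 ('E'): step: R->5, L=7; E->plug->E->R->F->L->E->refl->C->L'->H->R'->D->plug->D
Char 4 ('D'): step: R->6, L=7; D->plug->D->R->E->L->F->refl->H->L'->D->R'->H->plug->H
Char 5 ('B'): step: R->7, L=7; B->plug->B->R->F->L->E->refl->C->L'->H->R'->D->plug->D
Char 6 ('C'): step: R->0, L->0 (L advanced); C->plug->C->R->G->L->B->refl->D->L'->E->R'->A->plug->A
Char 7 ('D'): step: R->1, L=0; D->plug->D->R->E->L->D->refl->B->L'->G->R'->C->plug->C
Char 8 ('B'): step: R->2, L=0; B->plug->B->R->F->L->C->refl->E->L'->D->R'->C->plug->C
Char 9 ('D'): step: R->3, L=0; D->plug->D->R->F->L->C->refl->E->L'->D->R'->H->plug->H
Char 10 ('D'): step: R->4, L=0; D->plug->D->R->H->L->A->refl->G->L'->C->R'->G->plug->G
Char 11 ('D'): step: R->5, L=0; D->plug->D->R->H->L->A->refl->G->L'->C->R'->G->plug->G
Char 12 ('C'): step: R->6, L=0; C->plug->C->R->G->L->B->refl->D->L'->E->R'->D->plug->D
Final: ciphertext=AGDHDACCHGGD, RIGHT=6, LEFT=0

Answer: AGDHDACCHGGD 6 0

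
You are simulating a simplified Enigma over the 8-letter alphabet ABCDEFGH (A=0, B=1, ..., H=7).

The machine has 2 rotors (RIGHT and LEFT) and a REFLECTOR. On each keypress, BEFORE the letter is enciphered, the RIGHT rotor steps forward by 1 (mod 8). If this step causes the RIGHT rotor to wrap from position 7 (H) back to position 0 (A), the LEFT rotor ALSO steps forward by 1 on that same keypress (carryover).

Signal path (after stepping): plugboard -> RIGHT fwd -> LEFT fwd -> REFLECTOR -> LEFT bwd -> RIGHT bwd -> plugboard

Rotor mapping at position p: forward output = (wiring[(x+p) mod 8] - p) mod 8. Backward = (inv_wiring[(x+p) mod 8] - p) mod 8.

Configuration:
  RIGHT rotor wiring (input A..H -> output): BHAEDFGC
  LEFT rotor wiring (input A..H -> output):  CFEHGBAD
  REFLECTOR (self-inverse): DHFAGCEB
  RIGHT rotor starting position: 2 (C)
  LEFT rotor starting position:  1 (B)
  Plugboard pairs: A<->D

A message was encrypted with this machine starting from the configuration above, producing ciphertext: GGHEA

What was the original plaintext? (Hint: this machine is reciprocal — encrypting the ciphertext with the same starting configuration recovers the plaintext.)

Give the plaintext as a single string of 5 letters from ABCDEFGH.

Answer: DBFDF

Derivation:
Char 1 ('G'): step: R->3, L=1; G->plug->G->R->E->L->A->refl->D->L'->B->R'->A->plug->D
Char 2 ('G'): step: R->4, L=1; G->plug->G->R->E->L->A->refl->D->L'->B->R'->B->plug->B
Char 3 ('H'): step: R->5, L=1; H->plug->H->R->G->L->C->refl->F->L'->D->R'->F->plug->F
Char 4 ('E'): step: R->6, L=1; E->plug->E->R->C->L->G->refl->E->L'->A->R'->A->plug->D
Char 5 ('A'): step: R->7, L=1; A->plug->D->R->B->L->D->refl->A->L'->E->R'->F->plug->F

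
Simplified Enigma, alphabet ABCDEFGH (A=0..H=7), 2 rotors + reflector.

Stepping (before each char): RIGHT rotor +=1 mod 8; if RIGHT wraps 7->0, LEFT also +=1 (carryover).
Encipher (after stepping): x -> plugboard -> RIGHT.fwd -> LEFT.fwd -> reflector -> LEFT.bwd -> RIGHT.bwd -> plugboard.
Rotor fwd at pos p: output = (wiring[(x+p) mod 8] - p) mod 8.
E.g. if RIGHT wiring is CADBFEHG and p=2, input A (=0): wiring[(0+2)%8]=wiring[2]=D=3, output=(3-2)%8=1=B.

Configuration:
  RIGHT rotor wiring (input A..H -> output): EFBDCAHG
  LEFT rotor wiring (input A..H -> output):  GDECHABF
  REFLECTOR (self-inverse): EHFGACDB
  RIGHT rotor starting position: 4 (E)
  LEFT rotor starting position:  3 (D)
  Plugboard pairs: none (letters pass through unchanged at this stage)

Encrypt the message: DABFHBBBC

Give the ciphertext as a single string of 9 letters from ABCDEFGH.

Answer: ECFGGDADG

Derivation:
Char 1 ('D'): step: R->5, L=3; D->plug->D->R->H->L->B->refl->H->L'->A->R'->E->plug->E
Char 2 ('A'): step: R->6, L=3; A->plug->A->R->B->L->E->refl->A->L'->G->R'->C->plug->C
Char 3 ('B'): step: R->7, L=3; B->plug->B->R->F->L->D->refl->G->L'->D->R'->F->plug->F
Char 4 ('F'): step: R->0, L->4 (L advanced); F->plug->F->R->A->L->D->refl->G->L'->H->R'->G->plug->G
Char 5 ('H'): step: R->1, L=4; H->plug->H->R->D->L->B->refl->H->L'->F->R'->G->plug->G
Char 6 ('B'): step: R->2, L=4; B->plug->B->R->B->L->E->refl->A->L'->G->R'->D->plug->D
Char 7 ('B'): step: R->3, L=4; B->plug->B->R->H->L->G->refl->D->L'->A->R'->A->plug->A
Char 8 ('B'): step: R->4, L=4; B->plug->B->R->E->L->C->refl->F->L'->C->R'->D->plug->D
Char 9 ('C'): step: R->5, L=4; C->plug->C->R->B->L->E->refl->A->L'->G->R'->G->plug->G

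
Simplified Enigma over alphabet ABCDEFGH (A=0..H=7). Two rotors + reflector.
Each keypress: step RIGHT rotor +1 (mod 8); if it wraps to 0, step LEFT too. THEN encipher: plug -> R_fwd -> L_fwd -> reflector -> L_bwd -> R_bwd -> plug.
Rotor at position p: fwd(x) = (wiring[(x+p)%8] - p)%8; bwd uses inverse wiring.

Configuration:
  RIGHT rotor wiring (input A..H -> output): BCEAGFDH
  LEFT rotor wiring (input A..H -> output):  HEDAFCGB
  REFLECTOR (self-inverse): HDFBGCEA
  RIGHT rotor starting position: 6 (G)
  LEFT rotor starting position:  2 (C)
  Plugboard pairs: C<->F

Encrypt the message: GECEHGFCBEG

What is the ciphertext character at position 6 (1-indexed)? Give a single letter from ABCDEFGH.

Char 1 ('G'): step: R->7, L=2; G->plug->G->R->G->L->F->refl->C->L'->H->R'->F->plug->C
Char 2 ('E'): step: R->0, L->3 (L advanced); E->plug->E->R->G->L->B->refl->D->L'->D->R'->G->plug->G
Char 3 ('C'): step: R->1, L=3; C->plug->F->R->C->L->H->refl->A->L'->H->R'->C->plug->F
Char 4 ('E'): step: R->2, L=3; E->plug->E->R->B->L->C->refl->F->L'->A->R'->H->plug->H
Char 5 ('H'): step: R->3, L=3; H->plug->H->R->B->L->C->refl->F->L'->A->R'->D->plug->D
Char 6 ('G'): step: R->4, L=3; G->plug->G->R->A->L->F->refl->C->L'->B->R'->B->plug->B

B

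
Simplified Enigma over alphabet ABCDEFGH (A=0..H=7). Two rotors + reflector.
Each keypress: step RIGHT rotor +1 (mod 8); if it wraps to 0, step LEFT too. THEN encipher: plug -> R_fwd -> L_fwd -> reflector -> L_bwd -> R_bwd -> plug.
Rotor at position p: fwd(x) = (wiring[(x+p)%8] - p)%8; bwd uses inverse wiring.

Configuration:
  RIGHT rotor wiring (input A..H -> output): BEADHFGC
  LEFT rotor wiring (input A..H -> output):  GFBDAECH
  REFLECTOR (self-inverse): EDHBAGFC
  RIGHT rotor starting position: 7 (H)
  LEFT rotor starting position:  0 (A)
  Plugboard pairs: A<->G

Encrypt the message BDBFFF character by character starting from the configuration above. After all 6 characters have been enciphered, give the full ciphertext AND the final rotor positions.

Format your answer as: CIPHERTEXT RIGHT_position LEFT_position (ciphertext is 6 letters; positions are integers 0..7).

Char 1 ('B'): step: R->0, L->1 (L advanced); B->plug->B->R->E->L->D->refl->B->L'->F->R'->F->plug->F
Char 2 ('D'): step: R->1, L=1; D->plug->D->R->G->L->G->refl->F->L'->H->R'->B->plug->B
Char 3 ('B'): step: R->2, L=1; B->plug->B->R->B->L->A->refl->E->L'->A->R'->F->plug->F
Char 4 ('F'): step: R->3, L=1; F->plug->F->R->G->L->G->refl->F->L'->H->R'->E->plug->E
Char 5 ('F'): step: R->4, L=1; F->plug->F->R->A->L->E->refl->A->L'->B->R'->B->plug->B
Char 6 ('F'): step: R->5, L=1; F->plug->F->R->D->L->H->refl->C->L'->C->R'->H->plug->H
Final: ciphertext=FBFEBH, RIGHT=5, LEFT=1

Answer: FBFEBH 5 1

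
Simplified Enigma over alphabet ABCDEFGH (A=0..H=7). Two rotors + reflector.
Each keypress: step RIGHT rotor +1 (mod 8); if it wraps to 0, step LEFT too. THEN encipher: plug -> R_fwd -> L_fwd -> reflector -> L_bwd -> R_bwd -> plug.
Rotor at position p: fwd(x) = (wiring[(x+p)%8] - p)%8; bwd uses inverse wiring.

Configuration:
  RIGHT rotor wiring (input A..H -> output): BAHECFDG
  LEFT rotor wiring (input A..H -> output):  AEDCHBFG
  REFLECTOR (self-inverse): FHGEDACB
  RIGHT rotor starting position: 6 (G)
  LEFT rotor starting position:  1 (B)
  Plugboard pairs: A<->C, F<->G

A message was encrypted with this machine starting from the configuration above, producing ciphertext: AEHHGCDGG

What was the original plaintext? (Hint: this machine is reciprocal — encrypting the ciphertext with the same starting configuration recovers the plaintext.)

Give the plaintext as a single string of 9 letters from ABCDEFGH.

Char 1 ('A'): step: R->7, L=1; A->plug->C->R->B->L->C->refl->G->L'->D->R'->F->plug->G
Char 2 ('E'): step: R->0, L->2 (L advanced); E->plug->E->R->C->L->F->refl->A->L'->B->R'->A->plug->C
Char 3 ('H'): step: R->1, L=2; H->plug->H->R->A->L->B->refl->H->L'->D->R'->C->plug->A
Char 4 ('H'): step: R->2, L=2; H->plug->H->R->G->L->G->refl->C->L'->H->R'->G->plug->F
Char 5 ('G'): step: R->3, L=2; G->plug->F->R->G->L->G->refl->C->L'->H->R'->B->plug->B
Char 6 ('C'): step: R->4, L=2; C->plug->A->R->G->L->G->refl->C->L'->H->R'->C->plug->A
Char 7 ('D'): step: R->5, L=2; D->plug->D->R->E->L->D->refl->E->L'->F->R'->H->plug->H
Char 8 ('G'): step: R->6, L=2; G->plug->F->R->G->L->G->refl->C->L'->H->R'->H->plug->H
Char 9 ('G'): step: R->7, L=2; G->plug->F->R->D->L->H->refl->B->L'->A->R'->D->plug->D

Answer: GCAFBAHHD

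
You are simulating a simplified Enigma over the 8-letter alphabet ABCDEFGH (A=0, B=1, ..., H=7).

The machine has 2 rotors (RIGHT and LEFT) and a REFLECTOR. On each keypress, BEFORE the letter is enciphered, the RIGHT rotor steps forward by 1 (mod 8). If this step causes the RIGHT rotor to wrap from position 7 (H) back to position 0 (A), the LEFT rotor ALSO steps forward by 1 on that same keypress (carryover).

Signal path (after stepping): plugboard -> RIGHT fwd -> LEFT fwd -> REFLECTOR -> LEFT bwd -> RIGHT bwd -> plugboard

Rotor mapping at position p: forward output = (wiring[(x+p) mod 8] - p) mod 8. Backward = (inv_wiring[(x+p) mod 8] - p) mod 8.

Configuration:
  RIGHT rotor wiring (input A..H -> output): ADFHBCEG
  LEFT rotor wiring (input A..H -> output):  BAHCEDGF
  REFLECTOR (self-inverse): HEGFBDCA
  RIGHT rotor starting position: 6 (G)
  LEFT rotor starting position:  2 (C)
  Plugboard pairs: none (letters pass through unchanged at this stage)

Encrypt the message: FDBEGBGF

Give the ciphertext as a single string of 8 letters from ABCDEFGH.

Char 1 ('F'): step: R->7, L=2; F->plug->F->R->C->L->C->refl->G->L'->H->R'->A->plug->A
Char 2 ('D'): step: R->0, L->3 (L advanced); D->plug->D->R->H->L->E->refl->B->L'->B->R'->E->plug->E
Char 3 ('B'): step: R->1, L=3; B->plug->B->R->E->L->C->refl->G->L'->F->R'->G->plug->G
Char 4 ('E'): step: R->2, L=3; E->plug->E->R->C->L->A->refl->H->L'->A->R'->D->plug->D
Char 5 ('G'): step: R->3, L=3; G->plug->G->R->A->L->H->refl->A->L'->C->R'->H->plug->H
Char 6 ('B'): step: R->4, L=3; B->plug->B->R->G->L->F->refl->D->L'->D->R'->H->plug->H
Char 7 ('G'): step: R->5, L=3; G->plug->G->R->C->L->A->refl->H->L'->A->R'->F->plug->F
Char 8 ('F'): step: R->6, L=3; F->plug->F->R->B->L->B->refl->E->L'->H->R'->E->plug->E

Answer: AEGDHHFE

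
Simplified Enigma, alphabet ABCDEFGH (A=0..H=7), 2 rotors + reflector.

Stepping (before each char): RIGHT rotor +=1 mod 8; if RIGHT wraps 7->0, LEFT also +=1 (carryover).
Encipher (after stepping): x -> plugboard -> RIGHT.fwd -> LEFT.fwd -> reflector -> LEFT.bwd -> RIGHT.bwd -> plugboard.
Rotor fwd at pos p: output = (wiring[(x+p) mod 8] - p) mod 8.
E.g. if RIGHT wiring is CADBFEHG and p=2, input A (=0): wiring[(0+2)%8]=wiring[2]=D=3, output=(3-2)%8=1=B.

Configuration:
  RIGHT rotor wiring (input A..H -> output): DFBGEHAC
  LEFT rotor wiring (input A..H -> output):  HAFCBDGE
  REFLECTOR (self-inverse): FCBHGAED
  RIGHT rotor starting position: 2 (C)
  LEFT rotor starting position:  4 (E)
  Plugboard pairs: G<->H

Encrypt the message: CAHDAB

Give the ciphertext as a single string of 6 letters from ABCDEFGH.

Answer: BBFCHD

Derivation:
Char 1 ('C'): step: R->3, L=4; C->plug->C->R->E->L->D->refl->H->L'->B->R'->B->plug->B
Char 2 ('A'): step: R->4, L=4; A->plug->A->R->A->L->F->refl->A->L'->D->R'->B->plug->B
Char 3 ('H'): step: R->5, L=4; H->plug->G->R->B->L->H->refl->D->L'->E->R'->F->plug->F
Char 4 ('D'): step: R->6, L=4; D->plug->D->R->H->L->G->refl->E->L'->F->R'->C->plug->C
Char 5 ('A'): step: R->7, L=4; A->plug->A->R->D->L->A->refl->F->L'->A->R'->G->plug->H
Char 6 ('B'): step: R->0, L->5 (L advanced); B->plug->B->R->F->L->A->refl->F->L'->G->R'->D->plug->D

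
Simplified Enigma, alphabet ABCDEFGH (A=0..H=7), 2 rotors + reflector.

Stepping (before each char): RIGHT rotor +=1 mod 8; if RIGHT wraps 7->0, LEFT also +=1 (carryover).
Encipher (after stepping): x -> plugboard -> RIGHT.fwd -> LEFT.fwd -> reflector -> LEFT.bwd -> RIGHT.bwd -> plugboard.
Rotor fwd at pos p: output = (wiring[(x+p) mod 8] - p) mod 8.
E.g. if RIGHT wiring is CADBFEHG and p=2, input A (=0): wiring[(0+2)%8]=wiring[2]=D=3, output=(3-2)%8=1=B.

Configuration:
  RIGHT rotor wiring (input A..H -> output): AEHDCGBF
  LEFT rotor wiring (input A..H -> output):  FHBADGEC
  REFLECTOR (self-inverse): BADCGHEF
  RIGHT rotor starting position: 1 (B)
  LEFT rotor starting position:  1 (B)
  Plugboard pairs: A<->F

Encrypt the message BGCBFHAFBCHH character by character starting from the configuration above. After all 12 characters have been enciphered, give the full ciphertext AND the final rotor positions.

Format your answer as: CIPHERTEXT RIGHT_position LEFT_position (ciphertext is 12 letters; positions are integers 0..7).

Answer: GDGAAEBDAGAA 5 2

Derivation:
Char 1 ('B'): step: R->2, L=1; B->plug->B->R->B->L->A->refl->B->L'->G->R'->G->plug->G
Char 2 ('G'): step: R->3, L=1; G->plug->G->R->B->L->A->refl->B->L'->G->R'->D->plug->D
Char 3 ('C'): step: R->4, L=1; C->plug->C->R->F->L->D->refl->C->L'->D->R'->G->plug->G
Char 4 ('B'): step: R->5, L=1; B->plug->B->R->E->L->F->refl->H->L'->C->R'->F->plug->A
Char 5 ('F'): step: R->6, L=1; F->plug->A->R->D->L->C->refl->D->L'->F->R'->F->plug->A
Char 6 ('H'): step: R->7, L=1; H->plug->H->R->C->L->H->refl->F->L'->E->R'->E->plug->E
Char 7 ('A'): step: R->0, L->2 (L advanced); A->plug->F->R->G->L->D->refl->C->L'->E->R'->B->plug->B
Char 8 ('F'): step: R->1, L=2; F->plug->A->R->D->L->E->refl->G->L'->B->R'->D->plug->D
Char 9 ('B'): step: R->2, L=2; B->plug->B->R->B->L->G->refl->E->L'->D->R'->F->plug->A
Char 10 ('C'): step: R->3, L=2; C->plug->C->R->D->L->E->refl->G->L'->B->R'->G->plug->G
Char 11 ('H'): step: R->4, L=2; H->plug->H->R->H->L->F->refl->H->L'->A->R'->F->plug->A
Char 12 ('H'): step: R->5, L=2; H->plug->H->R->F->L->A->refl->B->L'->C->R'->F->plug->A
Final: ciphertext=GDGAAEBDAGAA, RIGHT=5, LEFT=2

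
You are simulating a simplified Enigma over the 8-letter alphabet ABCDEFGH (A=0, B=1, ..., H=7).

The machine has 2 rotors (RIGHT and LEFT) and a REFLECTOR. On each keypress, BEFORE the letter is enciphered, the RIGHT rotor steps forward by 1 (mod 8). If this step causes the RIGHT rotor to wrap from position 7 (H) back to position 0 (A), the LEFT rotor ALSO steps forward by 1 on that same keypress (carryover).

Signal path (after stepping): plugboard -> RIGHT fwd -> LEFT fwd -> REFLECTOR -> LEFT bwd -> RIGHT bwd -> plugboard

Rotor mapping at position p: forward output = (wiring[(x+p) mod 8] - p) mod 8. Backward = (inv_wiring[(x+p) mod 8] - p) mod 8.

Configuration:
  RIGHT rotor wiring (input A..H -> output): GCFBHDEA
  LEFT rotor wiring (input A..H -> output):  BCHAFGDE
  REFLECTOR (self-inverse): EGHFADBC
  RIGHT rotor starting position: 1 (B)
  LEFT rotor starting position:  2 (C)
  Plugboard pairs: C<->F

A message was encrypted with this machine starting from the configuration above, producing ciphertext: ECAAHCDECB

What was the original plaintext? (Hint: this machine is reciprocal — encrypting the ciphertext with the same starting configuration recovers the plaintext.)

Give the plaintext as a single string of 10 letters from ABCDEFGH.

Char 1 ('E'): step: R->2, L=2; E->plug->E->R->C->L->D->refl->F->L'->A->R'->H->plug->H
Char 2 ('C'): step: R->3, L=2; C->plug->F->R->D->L->E->refl->A->L'->H->R'->G->plug->G
Char 3 ('A'): step: R->4, L=2; A->plug->A->R->D->L->E->refl->A->L'->H->R'->B->plug->B
Char 4 ('A'): step: R->5, L=2; A->plug->A->R->G->L->H->refl->C->L'->F->R'->E->plug->E
Char 5 ('H'): step: R->6, L=2; H->plug->H->R->F->L->C->refl->H->L'->G->R'->A->plug->A
Char 6 ('C'): step: R->7, L=2; C->plug->F->R->A->L->F->refl->D->L'->C->R'->E->plug->E
Char 7 ('D'): step: R->0, L->3 (L advanced); D->plug->D->R->B->L->C->refl->H->L'->G->R'->A->plug->A
Char 8 ('E'): step: R->1, L=3; E->plug->E->R->C->L->D->refl->F->L'->A->R'->C->plug->F
Char 9 ('C'): step: R->2, L=3; C->plug->F->R->G->L->H->refl->C->L'->B->R'->D->plug->D
Char 10 ('B'): step: R->3, L=3; B->plug->B->R->E->L->B->refl->G->L'->F->R'->E->plug->E

Answer: HGBEAEAFDE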